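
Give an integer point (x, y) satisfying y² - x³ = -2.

Try small integer x values and check whether x³ - 2 is a perfect square.
x = 3: x³ - 2 = 3³ - 2 = 27 - 2 = 25
Is 25 a perfect square? 5² = 25 ✓
So (x, y) = (3, -5) is a solution.

x = 3, y = -5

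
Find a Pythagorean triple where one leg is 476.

We need the other leg and hypotenuse such that 476² + x² = c².
Take x = 93, c = 485: 476² + 93² = 226576 + 8649 = 235225 = 485² ✓
Triple: (93, 476, 485)

(93, 476, 485)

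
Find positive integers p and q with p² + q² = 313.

We need to find integers p, q > 0 such that p² + q² = 313.
Trying p = 12: q² = 313 - 12² = 313 - 144 = 169
q = 13
Check: 12² + 13² = 144 + 169 = 313 ✓

313 = 12² + 13²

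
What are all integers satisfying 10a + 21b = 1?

Step 1: Compute gcd(10, 21) = 1.
Since 1 divides 1, solutions exist.

Step 2: Find a particular solution using extended Euclidean algorithm.
We get a₀ = -2, b₀ = 1.
Check: 10*-2 + 21*1 = 1 = 1 ✓

Step 3: Write the general solution.
a = -2 + (21/1)t = -2 + 21t
b = 1 - (10/1)t = 1 - 10t
for any integer t.

a = -2 + 21t, b = 1 - 10t for integer t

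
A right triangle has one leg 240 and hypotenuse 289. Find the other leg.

a² = c² - b² = 83521 - 57600 = 25921
a = 161

161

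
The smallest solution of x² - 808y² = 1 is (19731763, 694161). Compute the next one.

Solutions to x² - Dy² = 1 are generated by powers of (x₀ + y₀√D).
The next solution satisfies x₁ + y₁√808 = (x₀ + y₀√808)², giving:
x₁ = x₀² + 808y₀² = 19731763² + 808·694161² = 389342471088169 + 389342471088168 = 778684942176337
y₁ = 2x₀y₀ = 2·19731763·694161 = 27394040671686

Verify: 778684942176337² - 808·27394040671686² = 606350239172165297266002737569 - 606350239172165297266002737568 = 1 ✓

x = 778684942176337, y = 27394040671686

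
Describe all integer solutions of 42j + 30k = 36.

Step 1: Compute gcd(42, 30) = 6.
Since 6 divides 36, solutions exist.

Step 2: Find a particular solution using extended Euclidean algorithm.
We get j₀ = -12, k₀ = 18.
Check: 42*-12 + 30*18 = 36 = 36 ✓

Step 3: Write the general solution.
j = -12 + (30/6)t = -12 + 5t
k = 18 - (42/6)t = 18 - 7t
for any integer t.

j = -12 + 5t, k = 18 - 7t for integer t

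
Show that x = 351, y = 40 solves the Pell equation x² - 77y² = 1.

Compute x² = 351² = 123201
Compute 77y² = 77·40² = 77·1600 = 123200
x² - 77y² = 123201 - 123200 = 1
Since this equals 1, (351, 40) is a solution.

Yes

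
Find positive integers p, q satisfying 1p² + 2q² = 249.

Try small values of p and check whether (249 - 1p²)/2 is a perfect square.
p = 7: 1·7² = 49, so 2q² = 249 - 49 = 200, giving q² = 100, q = 10.
Check: 1·7² + 2·10² = 49 + 200 = 249 ✓

p = 7, q = 10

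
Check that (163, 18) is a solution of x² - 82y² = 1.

Compute x² = 163² = 26569
Compute 82y² = 82·18² = 82·324 = 26568
x² - 82y² = 26569 - 26568 = 1
Since this equals 1, (163, 18) is a solution.

Yes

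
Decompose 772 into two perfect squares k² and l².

We need to find integers k, l > 0 such that k² + l² = 772.
Trying k = 14: l² = 772 - 14² = 772 - 196 = 576
l = 24
Check: 14² + 24² = 196 + 576 = 772 ✓

772 = 14² + 24²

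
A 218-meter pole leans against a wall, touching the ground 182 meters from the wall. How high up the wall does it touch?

The ladder, wall, and ground form a right triangle with hypotenuse 218 and one leg 182.
By the Pythagorean theorem: h² = 218² - 182² = 47524 - 33124 = 14400
h = √14400 = 120 meters

120 meters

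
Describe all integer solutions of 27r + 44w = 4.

Step 1: Compute gcd(27, 44) = 1.
Since 1 divides 4, solutions exist.

Step 2: Find a particular solution using extended Euclidean algorithm.
We get r₀ = -52, w₀ = 32.
Check: 27*-52 + 44*32 = 4 = 4 ✓

Step 3: Write the general solution.
r = -52 + (44/1)t = -52 + 44t
w = 32 - (27/1)t = 32 - 27t
for any integer t.

r = -52 + 44t, w = 32 - 27t for integer t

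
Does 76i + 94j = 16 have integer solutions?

Step 1: Compute gcd(76, 94).
gcd(76, 94) = 2

Step 2: Check divisibility.
Does 2 divide 16? 16 = 2 x 8, so yes.

By the theorem on linear Diophantine equations, 76i + 94j = 16 has integer solutions if and only if gcd(76, 94) divides 16. Since 2 | 16, solutions exist.

Yes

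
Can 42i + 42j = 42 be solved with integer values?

Step 1: Compute gcd(42, 42).
gcd(42, 42) = 42

Step 2: Check divisibility.
Does 42 divide 42? 42 = 42 x 1, so yes.

By the theorem on linear Diophantine equations, 42i + 42j = 42 has integer solutions if and only if gcd(42, 42) divides 42. Since 42 | 42, solutions exist.

Yes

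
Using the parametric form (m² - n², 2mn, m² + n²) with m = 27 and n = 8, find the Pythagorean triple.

a = m² - n² = 729 - 64 = 665
b = 2mn = 2·27·8 = 432
c = m² + n² = 729 + 64 = 793
Verify: 665² + 432² = 442225 + 186624 = 628849 = 793² ✓

(665, 432, 793)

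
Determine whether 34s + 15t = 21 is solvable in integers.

Step 1: Compute gcd(34, 15).
gcd(34, 15) = 1

Step 2: Check divisibility.
Does 1 divide 21? 21 = 1 x 21, so yes.

By the theorem on linear Diophantine equations, 34s + 15t = 21 has integer solutions if and only if gcd(34, 15) divides 21. Since 1 | 21, solutions exist.

Yes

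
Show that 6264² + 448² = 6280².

Compute a² + b² = 6264² + 448² = 39237696 + 200704 = 39438400
Compute c² = 6280² = 39438400
Since 39438400 = 39438400, confirmed.

Yes, it is a Pythagorean triple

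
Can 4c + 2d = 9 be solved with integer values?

Step 1: Compute gcd(4, 2).
gcd(4, 2) = 2

Step 2: Check divisibility.
Does 2 divide 9? 9 = 2 x 4 + 1, so no.

By the theorem on linear Diophantine equations, 4c + 2d = 9 has integer solutions if and only if gcd(4, 2) divides 9. Since 2 does not divide 9, no solutions exist.

No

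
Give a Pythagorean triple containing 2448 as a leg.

We need the other leg and hypotenuse such that 2448² + x² = c².
Take x = 140, c = 2452: 2448² + 140² = 5992704 + 19600 = 6012304 = 2452² ✓
Triple: (140, 2448, 2452)

(140, 2448, 2452)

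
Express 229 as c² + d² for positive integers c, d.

We need to find integers c, d > 0 such that c² + d² = 229.
Trying c = 2: d² = 229 - 2² = 229 - 4 = 225
d = 15
Check: 2² + 15² = 4 + 225 = 229 ✓

229 = 2² + 15²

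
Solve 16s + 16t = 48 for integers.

Step 1: Check solvability.
gcd(16, 16) = 16
Since 16 divides 48, solutions exist.

Step 2: Apply extended Euclidean algorithm to find gcd.
We find integers such that 16*x0 + 16*y0 = 16

Step 3: Scale the particular solution.
Multiply by 48/16 = 3:
s = 0, t = 3

Step 4: Verify.
16*(0) + 16*(3) = 48 = 48 ✓

s = 0, t = 3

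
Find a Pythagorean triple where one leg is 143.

We need the other leg and hypotenuse such that 143² + x² = c².
Take x = 24, c = 145: 143² + 24² = 20449 + 576 = 21025 = 145² ✓
Triple: (143, 24, 145)

(143, 24, 145)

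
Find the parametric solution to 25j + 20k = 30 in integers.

Step 1: Compute gcd(25, 20) = 5.
Since 5 divides 30, solutions exist.

Step 2: Find a particular solution using extended Euclidean algorithm.
We get j₀ = 6, k₀ = -6.
Check: 25*6 + 20*-6 = 30 = 30 ✓

Step 3: Write the general solution.
j = 6 + (20/5)t = 6 + 4t
k = -6 - (25/5)t = -6 - 5t
for any integer t.

j = 6 + 4t, k = -6 - 5t for integer t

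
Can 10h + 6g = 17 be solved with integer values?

Step 1: Compute gcd(10, 6).
gcd(10, 6) = 2

Step 2: Check divisibility.
Does 2 divide 17? 17 = 2 x 8 + 1, so no.

By the theorem on linear Diophantine equations, 10h + 6g = 17 has integer solutions if and only if gcd(10, 6) divides 17. Since 2 does not divide 17, no solutions exist.

No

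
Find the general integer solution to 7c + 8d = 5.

Step 1: Compute gcd(7, 8) = 1.
Since 1 divides 5, solutions exist.

Step 2: Find a particular solution using extended Euclidean algorithm.
We get c₀ = -5, d₀ = 5.
Check: 7*-5 + 8*5 = 5 = 5 ✓

Step 3: Write the general solution.
c = -5 + (8/1)t = -5 + 8t
d = 5 - (7/1)t = 5 - 7t
for any integer t.

c = -5 + 8t, d = 5 - 7t for integer t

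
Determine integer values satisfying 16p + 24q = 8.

Step 1: Check solvability.
gcd(16, 24) = 8
Since 8 divides 8, solutions exist.

Step 2: Apply extended Euclidean algorithm to find gcd.
We find integers such that 16*x0 + 24*y0 = 8

Step 3: Scale the particular solution.
Multiply by 8/8 = 1:
p = -1, q = 1

Step 4: Verify.
16*(-1) + 24*(1) = 8 = 8 ✓

p = -1, q = 1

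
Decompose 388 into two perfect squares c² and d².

We need to find integers c, d > 0 such that c² + d² = 388.
Trying c = 8: d² = 388 - 8² = 388 - 64 = 324
d = 18
Check: 8² + 18² = 64 + 324 = 388 ✓

388 = 8² + 18²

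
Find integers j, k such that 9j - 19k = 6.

Step 1: Check solvability.
gcd(9, 19) = 1
Since 1 divides 6, solutions exist.

Step 2: Apply extended Euclidean algorithm to find gcd.
We find integers such that 9*x0 + 19*y0 = 1

Step 3: Scale the particular solution.
Multiply by 6/1 = 6:
j = -12, k = -6

Step 4: Verify.
9*(-12) - 19*(-6) = 6 = 6 ✓

j = -12, k = -6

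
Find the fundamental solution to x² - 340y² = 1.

We seek the smallest positive integers (x, y) with x² - 340y² = 1, i.e., x² = 340y² + 1.
Try successive y values:
y = 1: x² = 340·1² + 1 = 341, not a perfect square
y = 2: x² = 340·2² + 1 = 1361, not a perfect square
y = 3: x² = 340·3² + 1 = 3061, not a perfect square
... continuing the search (or via continued fractions) ...
y = 15498: x² = 340·15498² + 1 = 81663921361, x = 285769 ✓

Verify: 285769² - 340·15498² = 81663921361 - 81663921360 = 1 ✓

x = 285769, y = 15498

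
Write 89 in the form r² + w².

We need to find integers r, w > 0 such that r² + w² = 89.
Trying r = 5: w² = 89 - 5² = 89 - 25 = 64
w = 8
Check: 5² + 8² = 25 + 64 = 89 ✓

89 = 5² + 8²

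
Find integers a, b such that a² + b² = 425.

We need to find integers a, b > 0 such that a² + b² = 425.
Trying a = 5: b² = 425 - 5² = 425 - 25 = 400
b = 20
Check: 5² + 20² = 25 + 400 = 425 ✓

425 = 5² + 20²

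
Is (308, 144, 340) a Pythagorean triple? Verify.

Compute a² + b² = 308² + 144² = 94864 + 20736 = 115600
Compute c² = 340² = 115600
Since 115600 = 115600, confirmed.

Yes, it is a Pythagorean triple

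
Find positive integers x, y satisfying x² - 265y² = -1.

We need x² = 265y² - 1. Try successive y:
y = 1: x² = 265·1² - 1 = 264, not a perfect square
y = 2: x² = 265·2² - 1 = 1059, not a perfect square
y = 3: x² = 265·3² - 1 = 2384, not a perfect square
...
y = 373: x² = 265·373² - 1 = 36869184 = 6072² ✓
Check: 6072² - 265·373² = 36869184 - 36869185 = -1 ✓

x = 6072, y = 373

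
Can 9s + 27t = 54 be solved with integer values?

Step 1: Compute gcd(9, 27).
gcd(9, 27) = 9

Step 2: Check divisibility.
Does 9 divide 54? 54 = 9 x 6, so yes.

By the theorem on linear Diophantine equations, 9s + 27t = 54 has integer solutions if and only if gcd(9, 27) divides 54. Since 9 | 54, solutions exist.

Yes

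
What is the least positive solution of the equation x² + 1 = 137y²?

We need x² = 137y² - 1. Try successive y:
y = 1: x² = 137·1² - 1 = 136, not a perfect square
y = 2: x² = 137·2² - 1 = 547, not a perfect square
y = 3: x² = 137·3² - 1 = 1232, not a perfect square
...
y = 149: x² = 137·149² - 1 = 3041536 = 1744² ✓
Check: 1744² - 137·149² = 3041536 - 3041537 = -1 ✓

x = 1744, y = 149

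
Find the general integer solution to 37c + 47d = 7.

Step 1: Compute gcd(37, 47) = 1.
Since 1 divides 7, solutions exist.

Step 2: Find a particular solution using extended Euclidean algorithm.
We get c₀ = 98, d₀ = -77.
Check: 37*98 + 47*-77 = 7 = 7 ✓

Step 3: Write the general solution.
c = 98 + (47/1)t = 98 + 47t
d = -77 - (37/1)t = -77 - 37t
for any integer t.

c = 98 + 47t, d = -77 - 37t for integer t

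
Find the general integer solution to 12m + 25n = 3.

Step 1: Compute gcd(12, 25) = 1.
Since 1 divides 3, solutions exist.

Step 2: Find a particular solution using extended Euclidean algorithm.
We get m₀ = -6, n₀ = 3.
Check: 12*-6 + 25*3 = 3 = 3 ✓

Step 3: Write the general solution.
m = -6 + (25/1)t = -6 + 25t
n = 3 - (12/1)t = 3 - 12t
for any integer t.

m = -6 + 25t, n = 3 - 12t for integer t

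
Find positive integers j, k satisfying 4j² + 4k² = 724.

Try small values of j and check whether (724 - 4j²)/4 is a perfect square.
j = 10: 4·10² = 400, so 4k² = 724 - 400 = 324, giving k² = 81, k = 9.
Check: 4·10² + 4·9² = 400 + 324 = 724 ✓

j = 10, k = 9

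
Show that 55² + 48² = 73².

Compute a² + b² = 55² + 48² = 3025 + 2304 = 5329
Compute c² = 73² = 5329
Since 5329 = 5329, confirmed.

Yes, it is a Pythagorean triple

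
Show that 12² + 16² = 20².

Compute a² + b²:
12² + 16² = 144 + 256 = 400
Compute c²:
20² = 400
Since 400 = 400, it is a Pythagorean triple.

Yes, it is a Pythagorean triple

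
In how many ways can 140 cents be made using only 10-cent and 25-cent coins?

We need non-negative integers (x, y) with 10x + 25y = 140.
For each x from 0 to 14, check if (140 - 10x) is a non-negative multiple of 25.
Solutions (x, y): (4,4), (9,2), (14,0)
Count: 3

3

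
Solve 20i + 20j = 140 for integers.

Step 1: Check solvability.
gcd(20, 20) = 20
Since 20 divides 140, solutions exist.

Step 2: Apply extended Euclidean algorithm to find gcd.
We find integers such that 20*x0 + 20*y0 = 20

Step 3: Scale the particular solution.
Multiply by 140/20 = 7:
i = 0, j = 7

Step 4: Verify.
20*(0) + 20*(7) = 140 = 140 ✓

i = 0, j = 7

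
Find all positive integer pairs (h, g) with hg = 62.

The positive divisors of 62 are: 1, 2, 31, 62.
Each divisor d gives the pair (d, 62/d):
(1, 62), (2, 31), (31, 2), (62, 1)

(1, 62), (2, 31), (31, 2), (62, 1)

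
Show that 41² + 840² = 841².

Compute a² + b² = 41² + 840² = 1681 + 705600 = 707281
Compute c² = 841² = 707281
Since 707281 = 707281, confirmed.

Yes, it is a Pythagorean triple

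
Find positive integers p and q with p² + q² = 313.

We need to find integers p, q > 0 such that p² + q² = 313.
Trying p = 12: q² = 313 - 12² = 313 - 144 = 169
q = 13
Check: 12² + 13² = 144 + 169 = 313 ✓

313 = 12² + 13²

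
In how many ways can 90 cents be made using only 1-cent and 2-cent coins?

We need non-negative integers (x, y) with 1x + 2y = 90.
For each x from 0 to 90, check if (90 - 1x) is a non-negative multiple of 2.
Solutions (x, y): (0,45), (2,44), (4,43), (6,42), ...
Count: 46

46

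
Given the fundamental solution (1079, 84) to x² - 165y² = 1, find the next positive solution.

Solutions to x² - Dy² = 1 are generated by powers of (x₀ + y₀√D).
The next solution satisfies x₁ + y₁√165 = (x₀ + y₀√165)², giving:
x₁ = x₀² + 165y₀² = 1079² + 165·84² = 1164241 + 1164240 = 2328481
y₁ = 2x₀y₀ = 2·1079·84 = 181272

Verify: 2328481² - 165·181272² = 5421823767361 - 5421823767360 = 1 ✓

x = 2328481, y = 181272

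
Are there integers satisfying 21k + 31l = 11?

Step 1: Compute gcd(21, 31).
gcd(21, 31) = 1

Step 2: Check divisibility.
Does 1 divide 11? 11 = 1 x 11, so yes.

By the theorem on linear Diophantine equations, 21k + 31l = 11 has integer solutions if and only if gcd(21, 31) divides 11. Since 1 | 11, solutions exist.

Yes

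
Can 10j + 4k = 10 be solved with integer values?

Step 1: Compute gcd(10, 4).
gcd(10, 4) = 2

Step 2: Check divisibility.
Does 2 divide 10? 10 = 2 x 5, so yes.

By the theorem on linear Diophantine equations, 10j + 4k = 10 has integer solutions if and only if gcd(10, 4) divides 10. Since 2 | 10, solutions exist.

Yes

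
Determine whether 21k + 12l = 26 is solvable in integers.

Step 1: Compute gcd(21, 12).
gcd(21, 12) = 3

Step 2: Check divisibility.
Does 3 divide 26? 26 = 3 x 8 + 2, so no.

By the theorem on linear Diophantine equations, 21k + 12l = 26 has integer solutions if and only if gcd(21, 12) divides 26. Since 3 does not divide 26, no solutions exist.

No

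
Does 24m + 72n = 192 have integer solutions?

Step 1: Compute gcd(24, 72).
gcd(24, 72) = 24

Step 2: Check divisibility.
Does 24 divide 192? 192 = 24 x 8, so yes.

By the theorem on linear Diophantine equations, 24m + 72n = 192 has integer solutions if and only if gcd(24, 72) divides 192. Since 24 | 192, solutions exist.

Yes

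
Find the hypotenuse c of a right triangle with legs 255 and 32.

c² = a² + b² = 255² + 32² = 65025 + 1024 = 66049
c = 257

257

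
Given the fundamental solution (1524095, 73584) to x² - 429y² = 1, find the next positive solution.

Solutions to x² - Dy² = 1 are generated by powers of (x₀ + y₀√D).
The next solution satisfies x₁ + y₁√429 = (x₀ + y₀√429)², giving:
x₁ = x₀² + 429y₀² = 1524095² + 429·73584² = 2322865569025 + 2322865569024 = 4645731138049
y₁ = 2x₀y₀ = 2·1524095·73584 = 224298012960

Verify: 4645731138049² - 429·224298012960² = 21582817807038056695526401 - 21582817807038056695526400 = 1 ✓

x = 4645731138049, y = 224298012960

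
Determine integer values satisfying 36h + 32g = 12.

Step 1: Check solvability.
gcd(36, 32) = 4
Since 4 divides 12, solutions exist.

Step 2: Apply extended Euclidean algorithm to find gcd.
We find integers such that 36*x0 + 32*y0 = 4

Step 3: Scale the particular solution.
Multiply by 12/4 = 3:
h = 3, g = -3

Step 4: Verify.
36*(3) + 32*(-3) = 12 = 12 ✓

h = 3, g = -3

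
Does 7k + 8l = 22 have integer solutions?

Step 1: Compute gcd(7, 8).
gcd(7, 8) = 1

Step 2: Check divisibility.
Does 1 divide 22? 22 = 1 x 22, so yes.

By the theorem on linear Diophantine equations, 7k + 8l = 22 has integer solutions if and only if gcd(7, 8) divides 22. Since 1 | 22, solutions exist.

Yes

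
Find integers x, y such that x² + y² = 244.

We need to find integers x, y > 0 such that x² + y² = 244.
Trying x = 10: y² = 244 - 10² = 244 - 100 = 144
y = 12
Check: 10² + 12² = 100 + 144 = 244 ✓

244 = 10² + 12²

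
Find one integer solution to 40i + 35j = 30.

Step 1: Check solvability.
gcd(40, 35) = 5
Since 5 divides 30, solutions exist.

Step 2: Apply extended Euclidean algorithm to find gcd.
We find integers such that 40*x0 + 35*y0 = 5

Step 3: Scale the particular solution.
Multiply by 30/5 = 6:
i = 6, j = -6

Step 4: Verify.
40*(6) + 35*(-6) = 30 = 30 ✓

i = 6, j = -6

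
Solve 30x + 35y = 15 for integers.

Step 1: Check solvability.
gcd(30, 35) = 5
Since 5 divides 15, solutions exist.

Step 2: Apply extended Euclidean algorithm to find gcd.
We find integers such that 30*x0 + 35*y0 = 5

Step 3: Scale the particular solution.
Multiply by 15/5 = 3:
x = -3, y = 3

Step 4: Verify.
30*(-3) + 35*(3) = 15 = 15 ✓

x = -3, y = 3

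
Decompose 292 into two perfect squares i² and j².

We need to find integers i, j > 0 such that i² + j² = 292.
Trying i = 6: j² = 292 - 6² = 292 - 36 = 256
j = 16
Check: 6² + 16² = 36 + 256 = 292 ✓

292 = 6² + 16²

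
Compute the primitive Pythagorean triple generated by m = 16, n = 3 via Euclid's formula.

a = m² - n² = 16² - 3² = 256 - 9 = 247
b = 2mn = 2·16·3 = 96
c = m² + n² = 256 + 9 = 265
Verify: 247² + 96² = 61009 + 9216 = 70225 = 265² ✓

(247, 96, 265)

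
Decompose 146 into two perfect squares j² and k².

We need to find integers j, k > 0 such that j² + k² = 146.
Trying j = 5: k² = 146 - 5² = 146 - 25 = 121
k = 11
Check: 5² + 11² = 25 + 121 = 146 ✓

146 = 5² + 11²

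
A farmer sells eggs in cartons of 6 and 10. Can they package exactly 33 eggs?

We need non-negative a, b with 6a + 10b = 33.
gcd(6, 10) = 2, and 2 does not divide 33.
No integer solutions exist.

No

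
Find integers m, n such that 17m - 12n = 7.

Step 1: Check solvability.
gcd(17, 12) = 1
Since 1 divides 7, solutions exist.

Step 2: Apply extended Euclidean algorithm to find gcd.
We find integers such that 17*x0 + 12*y0 = 1

Step 3: Scale the particular solution.
Multiply by 7/1 = 7:
m = 35, n = 49

Step 4: Verify.
17*(35) - 12*(49) = 7 = 7 ✓

m = 35, n = 49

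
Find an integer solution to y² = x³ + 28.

Try small integer x values and check whether x³ + 28 is a perfect square.
x = 2: x³ + 28 = 2³ + 28 = 8 + 28 = 36
Is 36 a perfect square? 6² = 36 ✓
So (x, y) = (2, 6) is a solution.

x = 2, y = 6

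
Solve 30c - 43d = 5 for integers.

Step 1: Check solvability.
gcd(30, 43) = 1
Since 1 divides 5, solutions exist.

Step 2: Apply extended Euclidean algorithm to find gcd.
We find integers such that 30*x0 + 43*y0 = 1

Step 3: Scale the particular solution.
Multiply by 5/1 = 5:
c = -50, d = -35

Step 4: Verify.
30*(-50) - 43*(-35) = 5 = 5 ✓

c = -50, d = -35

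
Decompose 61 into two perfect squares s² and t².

We need to find integers s, t > 0 such that s² + t² = 61.
Trying s = 5: t² = 61 - 5² = 61 - 25 = 36
t = 6
Check: 5² + 6² = 25 + 36 = 61 ✓

61 = 5² + 6²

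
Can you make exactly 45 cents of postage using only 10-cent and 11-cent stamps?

We need non-negative x, y with 10x + 11y = 45.
gcd(10, 11) = 1 divides 45, so integer solutions exist, but checking x = 0..4 shows none with y ≥ 0.
So 45 cannot be made with non-negative stamp counts.

No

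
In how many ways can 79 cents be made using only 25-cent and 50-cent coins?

We need non-negative integers (x, y) with 25x + 50y = 79.
For each x from 0 to 3, check if (79 - 25x) is a non-negative multiple of 50.
Solutions (x, y): none
Count: 0

0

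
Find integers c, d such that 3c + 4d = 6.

Step 1: Check solvability.
gcd(3, 4) = 1
Since 1 divides 6, solutions exist.

Step 2: Apply extended Euclidean algorithm to find gcd.
We find integers such that 3*x0 + 4*y0 = 1

Step 3: Scale the particular solution.
Multiply by 6/1 = 6:
c = -6, d = 6

Step 4: Verify.
3*(-6) + 4*(6) = 6 = 6 ✓

c = -6, d = 6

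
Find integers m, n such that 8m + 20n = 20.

Step 1: Check solvability.
gcd(8, 20) = 4
Since 4 divides 20, solutions exist.

Step 2: Apply extended Euclidean algorithm to find gcd.
We find integers such that 8*x0 + 20*y0 = 4

Step 3: Scale the particular solution.
Multiply by 20/4 = 5:
m = -10, n = 5

Step 4: Verify.
8*(-10) + 20*(5) = 20 = 20 ✓

m = -10, n = 5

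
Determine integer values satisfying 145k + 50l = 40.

Step 1: Check solvability.
gcd(145, 50) = 5
Since 5 divides 40, solutions exist.

Step 2: Apply extended Euclidean algorithm to find gcd.
We find integers such that 145*x0 + 50*y0 = 5

Step 3: Scale the particular solution.
Multiply by 40/5 = 8:
k = -8, l = 24

Step 4: Verify.
145*(-8) + 50*(24) = 40 = 40 ✓

k = -8, l = 24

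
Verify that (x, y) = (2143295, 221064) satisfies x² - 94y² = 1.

Compute x² = 2143295² = 4593713457025
Compute 94y² = 94·221064² = 94·48869292096 = 4593713457024
x² - 94y² = 4593713457025 - 4593713457024 = 1
Since this equals 1, (2143295, 221064) is a solution.

Yes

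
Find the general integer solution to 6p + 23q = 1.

Step 1: Compute gcd(6, 23) = 1.
Since 1 divides 1, solutions exist.

Step 2: Find a particular solution using extended Euclidean algorithm.
We get p₀ = 4, q₀ = -1.
Check: 6*4 + 23*-1 = 1 = 1 ✓

Step 3: Write the general solution.
p = 4 + (23/1)t = 4 + 23t
q = -1 - (6/1)t = -1 - 6t
for any integer t.

p = 4 + 23t, q = -1 - 6t for integer t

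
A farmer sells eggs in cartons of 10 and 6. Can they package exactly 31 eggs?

We need non-negative a, b with 10a + 6b = 31.
gcd(10, 6) = 2, and 2 does not divide 31.
No integer solutions exist.

No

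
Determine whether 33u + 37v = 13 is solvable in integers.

Step 1: Compute gcd(33, 37).
gcd(33, 37) = 1

Step 2: Check divisibility.
Does 1 divide 13? 13 = 1 x 13, so yes.

By the theorem on linear Diophantine equations, 33u + 37v = 13 has integer solutions if and only if gcd(33, 37) divides 13. Since 1 | 13, solutions exist.

Yes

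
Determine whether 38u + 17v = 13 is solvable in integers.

Step 1: Compute gcd(38, 17).
gcd(38, 17) = 1

Step 2: Check divisibility.
Does 1 divide 13? 13 = 1 x 13, so yes.

By the theorem on linear Diophantine equations, 38u + 17v = 13 has integer solutions if and only if gcd(38, 17) divides 13. Since 1 | 13, solutions exist.

Yes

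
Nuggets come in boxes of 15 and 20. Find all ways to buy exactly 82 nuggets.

We need non-negative integers (x, y) with 15x + 20y = 82.
For each x in 0..5, check if 82 - 15x is a non-negative multiple of 20.
No x yields an integer y ≥ 0.

No solution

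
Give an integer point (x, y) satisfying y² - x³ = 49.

Try small integer x values and check whether x³ + 49 is a perfect square.
x = 0: x³ + 49 = 0³ + 49 = 0 + 49 = 49
Is 49 a perfect square? 7² = 49 ✓
So (x, y) = (0, 7) is a solution.

x = 0, y = 7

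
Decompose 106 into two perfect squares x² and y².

We need to find integers x, y > 0 such that x² + y² = 106.
Trying x = 5: y² = 106 - 5² = 106 - 25 = 81
y = 9
Check: 5² + 9² = 25 + 81 = 106 ✓

106 = 5² + 9²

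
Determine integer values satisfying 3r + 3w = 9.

Step 1: Check solvability.
gcd(3, 3) = 3
Since 3 divides 9, solutions exist.

Step 2: Apply extended Euclidean algorithm to find gcd.
We find integers such that 3*x0 + 3*y0 = 3

Step 3: Scale the particular solution.
Multiply by 9/3 = 3:
r = 0, w = 3

Step 4: Verify.
3*(0) + 3*(3) = 9 = 9 ✓

r = 0, w = 3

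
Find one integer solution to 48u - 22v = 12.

Step 1: Check solvability.
gcd(48, 22) = 2
Since 2 divides 12, solutions exist.

Step 2: Apply extended Euclidean algorithm to find gcd.
We find integers such that 48*x0 + 22*y0 = 2

Step 3: Scale the particular solution.
Multiply by 12/2 = 6:
u = -30, v = -66

Step 4: Verify.
48*(-30) - 22*(-66) = 12 = 12 ✓

u = -30, v = -66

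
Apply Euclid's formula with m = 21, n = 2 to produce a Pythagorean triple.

a = m² - n² = 21² - 2² = 441 - 4 = 437
b = 2mn = 2·21·2 = 84
c = m² + n² = 441 + 4 = 445
Verify: 437² + 84² = 190969 + 7056 = 198025 = 445² ✓

(437, 84, 445)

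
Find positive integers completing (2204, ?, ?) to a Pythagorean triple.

We need the other leg and hypotenuse such that 2204² + x² = c².
Take x = 960, c = 2404: 2204² + 960² = 4857616 + 921600 = 5779216 = 2404² ✓
Triple: (2204, 960, 2404)

(2204, 960, 2404)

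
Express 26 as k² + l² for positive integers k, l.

We need to find integers k, l > 0 such that k² + l² = 26.
Trying k = 1: l² = 26 - 1² = 26 - 1 = 25
l = 5
Check: 1² + 5² = 1 + 25 = 26 ✓

26 = 1² + 5²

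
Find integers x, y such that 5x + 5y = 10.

Step 1: Check solvability.
gcd(5, 5) = 5
Since 5 divides 10, solutions exist.

Step 2: Apply extended Euclidean algorithm to find gcd.
We find integers such that 5*x0 + 5*y0 = 5

Step 3: Scale the particular solution.
Multiply by 10/5 = 2:
x = 0, y = 2

Step 4: Verify.
5*(0) + 5*(2) = 10 = 10 ✓

x = 0, y = 2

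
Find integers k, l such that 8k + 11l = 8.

Step 1: Check solvability.
gcd(8, 11) = 1
Since 1 divides 8, solutions exist.

Step 2: Apply extended Euclidean algorithm to find gcd.
We find integers such that 8*x0 + 11*y0 = 1

Step 3: Scale the particular solution.
Multiply by 8/1 = 8:
k = -32, l = 24

Step 4: Verify.
8*(-32) + 11*(24) = 8 = 8 ✓

k = -32, l = 24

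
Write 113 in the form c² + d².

We need to find integers c, d > 0 such that c² + d² = 113.
Trying c = 7: d² = 113 - 7² = 113 - 49 = 64
d = 8
Check: 7² + 8² = 49 + 64 = 113 ✓

113 = 7² + 8²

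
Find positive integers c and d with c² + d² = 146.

We need to find integers c, d > 0 such that c² + d² = 146.
Trying c = 5: d² = 146 - 5² = 146 - 25 = 121
d = 11
Check: 5² + 11² = 25 + 121 = 146 ✓

146 = 5² + 11²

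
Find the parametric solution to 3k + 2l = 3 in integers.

Step 1: Compute gcd(3, 2) = 1.
Since 1 divides 3, solutions exist.

Step 2: Find a particular solution using extended Euclidean algorithm.
We get k₀ = 3, l₀ = -3.
Check: 3*3 + 2*-3 = 3 = 3 ✓

Step 3: Write the general solution.
k = 3 + (2/1)t = 3 + 2t
l = -3 - (3/1)t = -3 - 3t
for any integer t.

k = 3 + 2t, l = -3 - 3t for integer t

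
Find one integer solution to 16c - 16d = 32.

Step 1: Check solvability.
gcd(16, 16) = 16
Since 16 divides 32, solutions exist.

Step 2: Apply extended Euclidean algorithm to find gcd.
We find integers such that 16*x0 + 16*y0 = 16

Step 3: Scale the particular solution.
Multiply by 32/16 = 2:
c = 0, d = -2

Step 4: Verify.
16*(0) - 16*(-2) = 32 = 32 ✓

c = 0, d = -2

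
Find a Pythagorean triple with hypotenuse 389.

We need a² + b² = 389² = 151321.
Trying: 189² + 340² = 35721 + 115600 = 151321 ✓

(189, 340, 389)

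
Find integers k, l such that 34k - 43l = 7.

Step 1: Check solvability.
gcd(34, 43) = 1
Since 1 divides 7, solutions exist.

Step 2: Apply extended Euclidean algorithm to find gcd.
We find integers such that 34*x0 + 43*y0 = 1

Step 3: Scale the particular solution.
Multiply by 7/1 = 7:
k = 133, l = 105

Step 4: Verify.
34*(133) - 43*(105) = 7 = 7 ✓

k = 133, l = 105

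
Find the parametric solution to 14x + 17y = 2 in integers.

Step 1: Compute gcd(14, 17) = 1.
Since 1 divides 2, solutions exist.

Step 2: Find a particular solution using extended Euclidean algorithm.
We get x₀ = -12, y₀ = 10.
Check: 14*-12 + 17*10 = 2 = 2 ✓

Step 3: Write the general solution.
x = -12 + (17/1)t = -12 + 17t
y = 10 - (14/1)t = 10 - 14t
for any integer t.

x = -12 + 17t, y = 10 - 14t for integer t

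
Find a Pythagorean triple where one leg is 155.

We need the other leg and hypotenuse such that 155² + x² = c².
Take x = 2400, c = 2405: 155² + 2400² = 24025 + 5760000 = 5784025 = 2405² ✓
Triple: (155, 2400, 2405)

(155, 2400, 2405)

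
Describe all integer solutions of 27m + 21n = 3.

Step 1: Compute gcd(27, 21) = 3.
Since 3 divides 3, solutions exist.

Step 2: Find a particular solution using extended Euclidean algorithm.
We get m₀ = -3, n₀ = 4.
Check: 27*-3 + 21*4 = 3 = 3 ✓

Step 3: Write the general solution.
m = -3 + (21/3)t = -3 + 7t
n = 4 - (27/3)t = 4 - 9t
for any integer t.

m = -3 + 7t, n = 4 - 9t for integer t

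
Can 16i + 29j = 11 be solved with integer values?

Step 1: Compute gcd(16, 29).
gcd(16, 29) = 1

Step 2: Check divisibility.
Does 1 divide 11? 11 = 1 x 11, so yes.

By the theorem on linear Diophantine equations, 16i + 29j = 11 has integer solutions if and only if gcd(16, 29) divides 11. Since 1 | 11, solutions exist.

Yes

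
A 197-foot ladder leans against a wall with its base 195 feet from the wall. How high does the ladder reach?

The ladder, wall, and ground form a right triangle with hypotenuse 197 and one leg 195.
By the Pythagorean theorem: h² = 197² - 195² = 38809 - 38025 = 784
h = √784 = 28 feet

28 feet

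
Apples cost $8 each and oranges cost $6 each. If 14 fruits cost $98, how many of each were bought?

Let a = apples, o = oranges.
a + o = 14
8a + 6o = 98
Substitute o = 14 - a:
8a + 6(14 - a) = 98
(8 - 6)a = 98 - 84
2a = 14
a = 7, o = 14 - 7 = 7

Apples: 7, Oranges: 7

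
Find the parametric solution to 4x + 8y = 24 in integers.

Step 1: Compute gcd(4, 8) = 4.
Since 4 divides 24, solutions exist.

Step 2: Find a particular solution using extended Euclidean algorithm.
We get x₀ = 6, y₀ = 0.
Check: 4*6 + 8*0 = 24 = 24 ✓

Step 3: Write the general solution.
x = 6 + (8/4)t = 6 + 2t
y = 0 - (4/4)t = 0 - 1t
for any integer t.

x = 6 + 2t, y = 0 - 1t for integer t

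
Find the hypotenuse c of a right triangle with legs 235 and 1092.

c² = a² + b² = 235² + 1092² = 55225 + 1192464 = 1247689
c = sqrt(1247689) = 1117

1117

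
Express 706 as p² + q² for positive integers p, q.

We need to find integers p, q > 0 such that p² + q² = 706.
Trying p = 9: q² = 706 - 9² = 706 - 81 = 625
q = 25
Check: 9² + 25² = 81 + 625 = 706 ✓

706 = 9² + 25²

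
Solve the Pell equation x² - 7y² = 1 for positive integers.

We seek the smallest positive integers (x, y) with x² - 7y² = 1, i.e., x² = 7y² + 1.
Try successive y values:
y = 1: x² = 7·1² + 1 = 8, not a perfect square
y = 2: x² = 7·2² + 1 = 29, not a perfect square
y = 3: x² = 7·3² + 1 = 64, x = 8 ✓

Verify: 8² - 7·3² = 64 - 63 = 1 ✓

x = 8, y = 3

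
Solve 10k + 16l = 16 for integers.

Step 1: Check solvability.
gcd(10, 16) = 2
Since 2 divides 16, solutions exist.

Step 2: Apply extended Euclidean algorithm to find gcd.
We find integers such that 10*x0 + 16*y0 = 2

Step 3: Scale the particular solution.
Multiply by 16/2 = 8:
k = -24, l = 16

Step 4: Verify.
10*(-24) + 16*(16) = 16 = 16 ✓

k = -24, l = 16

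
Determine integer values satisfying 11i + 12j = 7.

Step 1: Check solvability.
gcd(11, 12) = 1
Since 1 divides 7, solutions exist.

Step 2: Apply extended Euclidean algorithm to find gcd.
We find integers such that 11*x0 + 12*y0 = 1

Step 3: Scale the particular solution.
Multiply by 7/1 = 7:
i = -7, j = 7

Step 4: Verify.
11*(-7) + 12*(7) = 7 = 7 ✓

i = -7, j = 7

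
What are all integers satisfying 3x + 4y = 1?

Step 1: Compute gcd(3, 4) = 1.
Since 1 divides 1, solutions exist.

Step 2: Find a particular solution using extended Euclidean algorithm.
We get x₀ = -1, y₀ = 1.
Check: 3*-1 + 4*1 = 1 = 1 ✓

Step 3: Write the general solution.
x = -1 + (4/1)t = -1 + 4t
y = 1 - (3/1)t = 1 - 3t
for any integer t.

x = -1 + 4t, y = 1 - 3t for integer t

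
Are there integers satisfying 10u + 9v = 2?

Step 1: Compute gcd(10, 9).
gcd(10, 9) = 1

Step 2: Check divisibility.
Does 1 divide 2? 2 = 1 x 2, so yes.

By the theorem on linear Diophantine equations, 10u + 9v = 2 has integer solutions if and only if gcd(10, 9) divides 2. Since 1 | 2, solutions exist.

Yes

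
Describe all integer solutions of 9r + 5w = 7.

Step 1: Compute gcd(9, 5) = 1.
Since 1 divides 7, solutions exist.

Step 2: Find a particular solution using extended Euclidean algorithm.
We get r₀ = -7, w₀ = 14.
Check: 9*-7 + 5*14 = 7 = 7 ✓

Step 3: Write the general solution.
r = -7 + (5/1)t = -7 + 5t
w = 14 - (9/1)t = 14 - 9t
for any integer t.

r = -7 + 5t, w = 14 - 9t for integer t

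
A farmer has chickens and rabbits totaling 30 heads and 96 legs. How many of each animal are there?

Let c = chickens, r = rabbits.
Heads: c + r = 30
Legs: 2c + 4r = 96
From the first equation, c = 30 - r. Substitute:
2(30 - r) + 4r = 96
60 + 2r = 96
r = (96 - 60)/2 = 18
c = 30 - 18 = 12

Chickens: 12, Rabbits: 18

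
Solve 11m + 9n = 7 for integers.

Step 1: Check solvability.
gcd(11, 9) = 1
Since 1 divides 7, solutions exist.

Step 2: Apply extended Euclidean algorithm to find gcd.
We find integers such that 11*x0 + 9*y0 = 1

Step 3: Scale the particular solution.
Multiply by 7/1 = 7:
m = -28, n = 35

Step 4: Verify.
11*(-28) + 9*(35) = 7 = 7 ✓

m = -28, n = 35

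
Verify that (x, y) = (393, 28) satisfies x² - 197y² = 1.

Compute x² = 393² = 154449
Compute 197y² = 197·28² = 197·784 = 154448
x² - 197y² = 154449 - 154448 = 1
Since this equals 1, (393, 28) is a solution.

Yes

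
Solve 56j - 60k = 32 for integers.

Step 1: Check solvability.
gcd(56, 60) = 4
Since 4 divides 32, solutions exist.

Step 2: Apply extended Euclidean algorithm to find gcd.
We find integers such that 56*x0 + 60*y0 = 4

Step 3: Scale the particular solution.
Multiply by 32/4 = 8:
j = -8, k = -8

Step 4: Verify.
56*(-8) - 60*(-8) = 32 = 32 ✓

j = -8, k = -8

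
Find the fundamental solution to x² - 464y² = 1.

We seek the smallest positive integers (x, y) with x² - 464y² = 1, i.e., x² = 464y² + 1.
Try successive y values:
y = 1: x² = 464·1² + 1 = 465, not a perfect square
y = 2: x² = 464·2² + 1 = 1857, not a perfect square
y = 3: x² = 464·3² + 1 = 4177, not a perfect square
... continuing the search (or via continued fractions) ...
y = 455: x² = 464·455² + 1 = 96059601, x = 9801 ✓

Verify: 9801² - 464·455² = 96059601 - 96059600 = 1 ✓

x = 9801, y = 455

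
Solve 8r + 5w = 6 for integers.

Step 1: Check solvability.
gcd(8, 5) = 1
Since 1 divides 6, solutions exist.

Step 2: Apply extended Euclidean algorithm to find gcd.
We find integers such that 8*x0 + 5*y0 = 1

Step 3: Scale the particular solution.
Multiply by 6/1 = 6:
r = 12, w = -18

Step 4: Verify.
8*(12) + 5*(-18) = 6 = 6 ✓

r = 12, w = -18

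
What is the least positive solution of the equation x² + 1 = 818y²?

We need x² = 818y² - 1. Try successive y:
y = 1: x² = 818·1² - 1 = 817, not a perfect square
y = 2: x² = 818·2² - 1 = 3271, not a perfect square
y = 3: x² = 818·3² - 1 = 7361, not a perfect square
...
y = 5: x² = 818·5² - 1 = 20449 = 143² ✓
Check: 143² - 818·5² = 20449 - 20450 = -1 ✓

x = 143, y = 5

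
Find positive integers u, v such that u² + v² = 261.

Search for u with 261 - u² a perfect square.
u = 6: 261 - 6² = 261 - 36 = 225 = 15² ✓
So u = 6, v = 15.

u = 6, v = 15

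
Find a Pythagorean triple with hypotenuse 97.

We need a² + b² = 97² = 9409.
Trying: 65² + 72² = 4225 + 5184 = 9409 ✓

(65, 72, 97)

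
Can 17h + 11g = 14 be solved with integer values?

Step 1: Compute gcd(17, 11).
gcd(17, 11) = 1

Step 2: Check divisibility.
Does 1 divide 14? 14 = 1 x 14, so yes.

By the theorem on linear Diophantine equations, 17h + 11g = 14 has integer solutions if and only if gcd(17, 11) divides 14. Since 1 | 14, solutions exist.

Yes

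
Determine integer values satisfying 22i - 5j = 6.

Step 1: Check solvability.
gcd(22, 5) = 1
Since 1 divides 6, solutions exist.

Step 2: Apply extended Euclidean algorithm to find gcd.
We find integers such that 22*x0 + 5*y0 = 1

Step 3: Scale the particular solution.
Multiply by 6/1 = 6:
i = -12, j = -54

Step 4: Verify.
22*(-12) - 5*(-54) = 6 = 6 ✓

i = -12, j = -54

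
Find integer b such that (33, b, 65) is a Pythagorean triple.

b² = c² - a² = 65² - 33² = 4225 - 1089 = 3136
b = sqrt(3136) = 56

56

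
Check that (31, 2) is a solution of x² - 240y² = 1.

Compute x² = 31² = 961
Compute 240y² = 240·2² = 240·4 = 960
x² - 240y² = 961 - 960 = 1
Since this equals 1, (31, 2) is a solution.

Yes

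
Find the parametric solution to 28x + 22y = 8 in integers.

Step 1: Compute gcd(28, 22) = 2.
Since 2 divides 8, solutions exist.

Step 2: Find a particular solution using extended Euclidean algorithm.
We get x₀ = 16, y₀ = -20.
Check: 28*16 + 22*-20 = 8 = 8 ✓

Step 3: Write the general solution.
x = 16 + (22/2)t = 16 + 11t
y = -20 - (28/2)t = -20 - 14t
for any integer t.

x = 16 + 11t, y = -20 - 14t for integer t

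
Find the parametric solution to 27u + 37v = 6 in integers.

Step 1: Compute gcd(27, 37) = 1.
Since 1 divides 6, solutions exist.

Step 2: Find a particular solution using extended Euclidean algorithm.
We get u₀ = 66, v₀ = -48.
Check: 27*66 + 37*-48 = 6 = 6 ✓

Step 3: Write the general solution.
u = 66 + (37/1)t = 66 + 37t
v = -48 - (27/1)t = -48 - 27t
for any integer t.

u = 66 + 37t, v = -48 - 27t for integer t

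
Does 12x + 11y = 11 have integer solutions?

Step 1: Compute gcd(12, 11).
gcd(12, 11) = 1

Step 2: Check divisibility.
Does 1 divide 11? 11 = 1 x 11, so yes.

By the theorem on linear Diophantine equations, 12x + 11y = 11 has integer solutions if and only if gcd(12, 11) divides 11. Since 1 | 11, solutions exist.

Yes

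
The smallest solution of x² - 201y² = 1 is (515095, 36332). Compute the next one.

Solutions to x² - Dy² = 1 are generated by powers of (x₀ + y₀√D).
The next solution satisfies x₁ + y₁√201 = (x₀ + y₀√201)², giving:
x₁ = x₀² + 201y₀² = 515095² + 201·36332² = 265322859025 + 265322859024 = 530645718049
y₁ = 2x₀y₀ = 2·515095·36332 = 37428863080

Verify: 530645718049² - 201·37428863080² = 281584878083738804366401 - 281584878083738804366400 = 1 ✓

x = 530645718049, y = 37428863080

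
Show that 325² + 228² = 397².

Compute a² + b²:
325² + 228² = 105625 + 51984 = 157609
Compute c²:
397² = 157609
Since 157609 = 157609, it is a Pythagorean triple.

Yes, it is a Pythagorean triple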